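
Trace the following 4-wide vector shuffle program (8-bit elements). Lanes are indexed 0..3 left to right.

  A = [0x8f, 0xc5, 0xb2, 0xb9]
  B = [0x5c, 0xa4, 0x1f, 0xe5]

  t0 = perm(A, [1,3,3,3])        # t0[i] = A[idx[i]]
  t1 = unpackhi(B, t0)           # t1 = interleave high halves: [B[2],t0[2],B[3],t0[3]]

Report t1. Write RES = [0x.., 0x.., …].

→ t0 |c5|b9|b9|b9|
→ t1 |1f|b9|e5|b9|

RES = [0x1f, 0xb9, 0xe5, 0xb9]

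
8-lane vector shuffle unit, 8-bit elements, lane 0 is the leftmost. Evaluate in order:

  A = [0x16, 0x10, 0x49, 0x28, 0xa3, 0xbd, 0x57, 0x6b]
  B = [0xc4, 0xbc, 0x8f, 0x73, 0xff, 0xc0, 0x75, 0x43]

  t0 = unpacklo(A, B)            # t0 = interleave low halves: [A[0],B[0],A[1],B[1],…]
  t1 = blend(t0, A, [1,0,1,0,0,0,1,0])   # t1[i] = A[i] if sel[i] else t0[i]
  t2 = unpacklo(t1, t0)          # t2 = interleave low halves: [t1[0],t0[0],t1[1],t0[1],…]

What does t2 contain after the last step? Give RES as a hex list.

  t0: 16 c4 10 bc 49 8f 28 73
  t1: 16 c4 49 bc 49 8f 57 73
  t2: 16 16 c4 c4 49 10 bc bc

RES = [ 0x16  0x16  0xc4  0xc4  0x49  0x10  0xbc  0xbc ]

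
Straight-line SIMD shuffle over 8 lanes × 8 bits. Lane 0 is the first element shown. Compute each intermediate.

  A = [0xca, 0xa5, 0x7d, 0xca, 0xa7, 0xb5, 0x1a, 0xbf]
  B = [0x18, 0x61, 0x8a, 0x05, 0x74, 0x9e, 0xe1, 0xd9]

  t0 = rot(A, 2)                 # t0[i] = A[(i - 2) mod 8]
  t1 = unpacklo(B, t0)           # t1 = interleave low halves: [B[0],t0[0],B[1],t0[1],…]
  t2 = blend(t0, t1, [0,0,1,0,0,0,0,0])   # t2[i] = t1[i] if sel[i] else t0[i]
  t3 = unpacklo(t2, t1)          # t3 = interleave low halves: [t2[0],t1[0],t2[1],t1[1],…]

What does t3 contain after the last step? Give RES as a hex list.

RES = [0x1a, 0x18, 0xbf, 0x1a, 0x61, 0x61, 0xa5, 0xbf]

t0 = [0x1a, 0xbf, 0xca, 0xa5, 0x7d, 0xca, 0xa7, 0xb5]
t1 = [0x18, 0x1a, 0x61, 0xbf, 0x8a, 0xca, 0x05, 0xa5]
t2 = [0x1a, 0xbf, 0x61, 0xa5, 0x7d, 0xca, 0xa7, 0xb5]
t3 = [0x1a, 0x18, 0xbf, 0x1a, 0x61, 0x61, 0xa5, 0xbf]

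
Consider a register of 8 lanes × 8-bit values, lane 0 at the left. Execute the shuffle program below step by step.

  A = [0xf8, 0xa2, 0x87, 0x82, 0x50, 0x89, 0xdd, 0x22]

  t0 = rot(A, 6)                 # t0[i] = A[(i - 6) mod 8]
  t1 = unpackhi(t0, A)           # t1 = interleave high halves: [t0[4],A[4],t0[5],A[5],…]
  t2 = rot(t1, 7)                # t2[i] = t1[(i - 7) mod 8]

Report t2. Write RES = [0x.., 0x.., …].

t0 = [0x87, 0x82, 0x50, 0x89, 0xdd, 0x22, 0xf8, 0xa2]
t1 = [0xdd, 0x50, 0x22, 0x89, 0xf8, 0xdd, 0xa2, 0x22]
t2 = [0x50, 0x22, 0x89, 0xf8, 0xdd, 0xa2, 0x22, 0xdd]

RES = [0x50, 0x22, 0x89, 0xf8, 0xdd, 0xa2, 0x22, 0xdd]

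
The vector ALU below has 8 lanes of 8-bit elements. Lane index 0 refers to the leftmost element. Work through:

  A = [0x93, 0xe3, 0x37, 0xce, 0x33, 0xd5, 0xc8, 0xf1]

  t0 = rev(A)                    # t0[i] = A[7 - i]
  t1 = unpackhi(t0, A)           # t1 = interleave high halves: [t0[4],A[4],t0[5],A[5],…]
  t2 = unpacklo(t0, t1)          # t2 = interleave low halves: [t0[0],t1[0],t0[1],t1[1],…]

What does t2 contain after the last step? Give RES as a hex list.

  t0: f1 c8 d5 33 ce 37 e3 93
  t1: ce 33 37 d5 e3 c8 93 f1
  t2: f1 ce c8 33 d5 37 33 d5

RES = [0xf1, 0xce, 0xc8, 0x33, 0xd5, 0x37, 0x33, 0xd5]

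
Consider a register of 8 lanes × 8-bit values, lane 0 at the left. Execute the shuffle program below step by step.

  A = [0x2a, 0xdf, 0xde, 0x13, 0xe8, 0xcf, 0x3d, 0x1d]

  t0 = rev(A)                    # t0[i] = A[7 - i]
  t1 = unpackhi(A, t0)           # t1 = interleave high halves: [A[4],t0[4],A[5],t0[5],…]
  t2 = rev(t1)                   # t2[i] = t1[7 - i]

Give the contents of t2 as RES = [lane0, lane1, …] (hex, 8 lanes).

→ t0 |1d|3d|cf|e8|13|de|df|2a|
→ t1 |e8|13|cf|de|3d|df|1d|2a|
→ t2 |2a|1d|df|3d|de|cf|13|e8|

RES = [ 0x2a  0x1d  0xdf  0x3d  0xde  0xcf  0x13  0xe8 ]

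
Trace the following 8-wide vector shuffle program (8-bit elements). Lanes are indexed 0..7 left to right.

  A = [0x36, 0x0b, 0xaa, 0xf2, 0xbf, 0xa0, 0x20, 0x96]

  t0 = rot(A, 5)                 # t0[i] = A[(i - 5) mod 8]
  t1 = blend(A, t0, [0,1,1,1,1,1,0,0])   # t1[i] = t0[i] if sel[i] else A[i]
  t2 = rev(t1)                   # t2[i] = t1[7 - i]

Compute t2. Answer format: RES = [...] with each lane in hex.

  t0: f2 bf a0 20 96 36 0b aa
  t1: 36 bf a0 20 96 36 20 96
  t2: 96 20 36 96 20 a0 bf 36

RES = [ 0x96  0x20  0x36  0x96  0x20  0xa0  0xbf  0x36 ]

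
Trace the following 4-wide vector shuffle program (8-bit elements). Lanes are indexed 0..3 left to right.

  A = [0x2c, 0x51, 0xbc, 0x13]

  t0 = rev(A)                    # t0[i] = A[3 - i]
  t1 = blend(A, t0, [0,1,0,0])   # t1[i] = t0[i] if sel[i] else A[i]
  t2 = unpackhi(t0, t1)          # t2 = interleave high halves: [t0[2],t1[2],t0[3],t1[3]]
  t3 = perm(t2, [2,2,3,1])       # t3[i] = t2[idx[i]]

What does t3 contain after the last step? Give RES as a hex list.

RES = [0x2c, 0x2c, 0x13, 0xbc]

  t0: 13 bc 51 2c
  t1: 2c bc bc 13
  t2: 51 bc 2c 13
  t3: 2c 2c 13 bc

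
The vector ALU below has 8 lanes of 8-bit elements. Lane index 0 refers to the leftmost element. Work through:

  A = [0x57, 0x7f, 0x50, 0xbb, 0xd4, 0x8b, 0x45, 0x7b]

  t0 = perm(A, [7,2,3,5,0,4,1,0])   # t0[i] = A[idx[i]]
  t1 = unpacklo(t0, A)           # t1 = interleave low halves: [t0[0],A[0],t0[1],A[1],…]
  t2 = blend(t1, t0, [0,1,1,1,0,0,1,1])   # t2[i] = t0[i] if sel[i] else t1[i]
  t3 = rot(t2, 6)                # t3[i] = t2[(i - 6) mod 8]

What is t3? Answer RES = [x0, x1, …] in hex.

RES = [ 0xbb  0x8b  0xbb  0x50  0x7f  0x57  0x7b  0x50 ]

t0 = [0x7b, 0x50, 0xbb, 0x8b, 0x57, 0xd4, 0x7f, 0x57]
t1 = [0x7b, 0x57, 0x50, 0x7f, 0xbb, 0x50, 0x8b, 0xbb]
t2 = [0x7b, 0x50, 0xbb, 0x8b, 0xbb, 0x50, 0x7f, 0x57]
t3 = [0xbb, 0x8b, 0xbb, 0x50, 0x7f, 0x57, 0x7b, 0x50]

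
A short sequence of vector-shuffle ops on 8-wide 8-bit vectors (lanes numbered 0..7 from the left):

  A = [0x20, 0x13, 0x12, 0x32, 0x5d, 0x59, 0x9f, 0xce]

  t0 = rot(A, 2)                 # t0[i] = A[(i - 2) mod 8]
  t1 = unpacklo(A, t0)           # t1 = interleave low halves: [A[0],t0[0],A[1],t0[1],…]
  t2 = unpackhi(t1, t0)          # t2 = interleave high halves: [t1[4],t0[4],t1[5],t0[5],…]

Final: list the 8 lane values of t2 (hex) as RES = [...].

  t0: 9f ce 20 13 12 32 5d 59
  t1: 20 9f 13 ce 12 20 32 13
  t2: 12 12 20 32 32 5d 13 59

RES = [0x12, 0x12, 0x20, 0x32, 0x32, 0x5d, 0x13, 0x59]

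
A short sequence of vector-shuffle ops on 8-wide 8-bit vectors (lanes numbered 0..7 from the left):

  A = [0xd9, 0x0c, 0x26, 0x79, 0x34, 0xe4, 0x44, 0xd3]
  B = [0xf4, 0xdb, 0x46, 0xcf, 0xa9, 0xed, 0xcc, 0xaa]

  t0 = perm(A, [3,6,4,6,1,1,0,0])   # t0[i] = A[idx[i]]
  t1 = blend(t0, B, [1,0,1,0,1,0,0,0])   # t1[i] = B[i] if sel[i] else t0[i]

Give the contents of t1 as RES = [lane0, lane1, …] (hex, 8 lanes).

  t0: 79 44 34 44 0c 0c d9 d9
  t1: f4 44 46 44 a9 0c d9 d9

RES = [0xf4, 0x44, 0x46, 0x44, 0xa9, 0x0c, 0xd9, 0xd9]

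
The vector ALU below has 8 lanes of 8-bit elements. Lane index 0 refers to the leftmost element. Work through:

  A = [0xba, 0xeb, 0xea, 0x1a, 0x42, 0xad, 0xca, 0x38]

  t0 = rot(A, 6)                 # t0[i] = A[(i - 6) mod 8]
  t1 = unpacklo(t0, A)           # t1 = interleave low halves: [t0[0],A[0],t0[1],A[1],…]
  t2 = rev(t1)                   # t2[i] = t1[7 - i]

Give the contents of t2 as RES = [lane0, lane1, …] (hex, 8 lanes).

RES = [0x1a, 0xad, 0xea, 0x42, 0xeb, 0x1a, 0xba, 0xea]

→ t0 |ea|1a|42|ad|ca|38|ba|eb|
→ t1 |ea|ba|1a|eb|42|ea|ad|1a|
→ t2 |1a|ad|ea|42|eb|1a|ba|ea|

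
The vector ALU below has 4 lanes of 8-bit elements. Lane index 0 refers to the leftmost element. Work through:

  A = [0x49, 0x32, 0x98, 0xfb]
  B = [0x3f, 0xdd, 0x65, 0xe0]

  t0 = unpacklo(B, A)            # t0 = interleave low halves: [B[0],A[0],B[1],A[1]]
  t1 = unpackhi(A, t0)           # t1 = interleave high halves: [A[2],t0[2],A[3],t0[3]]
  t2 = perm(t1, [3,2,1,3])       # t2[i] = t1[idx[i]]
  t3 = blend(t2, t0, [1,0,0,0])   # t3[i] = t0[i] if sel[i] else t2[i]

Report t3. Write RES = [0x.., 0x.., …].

RES = [ 0x3f  0xfb  0xdd  0x32 ]

  t0: 3f 49 dd 32
  t1: 98 dd fb 32
  t2: 32 fb dd 32
  t3: 3f fb dd 32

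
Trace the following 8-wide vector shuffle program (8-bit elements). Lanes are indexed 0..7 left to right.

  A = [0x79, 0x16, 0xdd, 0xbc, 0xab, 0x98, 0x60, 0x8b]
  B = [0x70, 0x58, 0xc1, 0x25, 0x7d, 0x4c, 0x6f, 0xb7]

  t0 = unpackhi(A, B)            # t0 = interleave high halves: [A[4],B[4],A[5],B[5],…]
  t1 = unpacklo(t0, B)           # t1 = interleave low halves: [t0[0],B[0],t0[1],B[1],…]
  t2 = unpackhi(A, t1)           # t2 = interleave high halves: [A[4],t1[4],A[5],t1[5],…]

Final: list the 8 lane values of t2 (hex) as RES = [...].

→ t0 |ab|7d|98|4c|60|6f|8b|b7|
→ t1 |ab|70|7d|58|98|c1|4c|25|
→ t2 |ab|98|98|c1|60|4c|8b|25|

RES = [0xab, 0x98, 0x98, 0xc1, 0x60, 0x4c, 0x8b, 0x25]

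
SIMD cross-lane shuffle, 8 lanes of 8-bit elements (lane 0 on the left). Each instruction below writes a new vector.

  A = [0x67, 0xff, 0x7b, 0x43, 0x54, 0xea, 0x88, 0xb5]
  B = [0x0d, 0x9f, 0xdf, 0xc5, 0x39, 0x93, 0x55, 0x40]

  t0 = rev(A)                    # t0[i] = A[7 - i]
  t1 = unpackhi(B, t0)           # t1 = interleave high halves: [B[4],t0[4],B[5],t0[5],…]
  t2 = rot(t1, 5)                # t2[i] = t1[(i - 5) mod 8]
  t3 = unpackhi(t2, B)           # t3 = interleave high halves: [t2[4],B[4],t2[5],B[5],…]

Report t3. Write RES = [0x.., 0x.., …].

RES = [0x67, 0x39, 0x39, 0x93, 0x43, 0x55, 0x93, 0x40]

→ t0 |b5|88|ea|54|43|7b|ff|67|
→ t1 |39|43|93|7b|55|ff|40|67|
→ t2 |7b|55|ff|40|67|39|43|93|
→ t3 |67|39|39|93|43|55|93|40|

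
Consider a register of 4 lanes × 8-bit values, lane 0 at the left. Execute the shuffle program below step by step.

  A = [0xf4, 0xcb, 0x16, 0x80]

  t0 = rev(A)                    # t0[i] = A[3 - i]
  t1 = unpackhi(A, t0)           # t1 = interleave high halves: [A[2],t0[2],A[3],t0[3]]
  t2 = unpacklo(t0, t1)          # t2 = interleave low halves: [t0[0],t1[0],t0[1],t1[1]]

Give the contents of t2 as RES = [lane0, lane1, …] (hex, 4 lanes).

→ t0 |80|16|cb|f4|
→ t1 |16|cb|80|f4|
→ t2 |80|16|16|cb|

RES = [0x80, 0x16, 0x16, 0xcb]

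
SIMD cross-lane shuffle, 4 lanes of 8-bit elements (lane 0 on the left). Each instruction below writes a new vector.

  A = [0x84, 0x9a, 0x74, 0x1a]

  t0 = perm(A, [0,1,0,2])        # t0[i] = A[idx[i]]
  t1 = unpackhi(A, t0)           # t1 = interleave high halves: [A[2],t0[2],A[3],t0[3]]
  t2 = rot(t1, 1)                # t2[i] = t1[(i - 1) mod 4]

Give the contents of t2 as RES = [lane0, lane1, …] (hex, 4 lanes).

RES = [0x74, 0x74, 0x84, 0x1a]

  t0: 84 9a 84 74
  t1: 74 84 1a 74
  t2: 74 74 84 1a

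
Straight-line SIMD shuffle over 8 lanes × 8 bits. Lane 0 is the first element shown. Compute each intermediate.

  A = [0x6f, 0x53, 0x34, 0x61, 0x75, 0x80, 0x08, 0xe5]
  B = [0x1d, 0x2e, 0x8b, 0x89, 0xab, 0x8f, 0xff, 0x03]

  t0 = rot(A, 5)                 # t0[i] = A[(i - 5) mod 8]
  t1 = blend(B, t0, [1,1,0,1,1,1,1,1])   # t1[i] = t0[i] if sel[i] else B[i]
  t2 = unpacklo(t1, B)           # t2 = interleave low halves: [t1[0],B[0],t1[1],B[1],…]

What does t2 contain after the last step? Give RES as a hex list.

→ t0 |61|75|80|08|e5|6f|53|34|
→ t1 |61|75|8b|08|e5|6f|53|34|
→ t2 |61|1d|75|2e|8b|8b|08|89|

RES = [ 0x61  0x1d  0x75  0x2e  0x8b  0x8b  0x08  0x89 ]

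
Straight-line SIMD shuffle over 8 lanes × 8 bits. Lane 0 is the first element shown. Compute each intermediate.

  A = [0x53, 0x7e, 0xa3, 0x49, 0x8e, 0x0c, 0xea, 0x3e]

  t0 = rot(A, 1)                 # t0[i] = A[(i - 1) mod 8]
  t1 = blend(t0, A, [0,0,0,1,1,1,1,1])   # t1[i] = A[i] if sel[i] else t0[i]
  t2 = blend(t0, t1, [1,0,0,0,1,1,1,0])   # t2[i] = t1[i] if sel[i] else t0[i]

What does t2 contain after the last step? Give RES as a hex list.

RES = [0x3e, 0x53, 0x7e, 0xa3, 0x8e, 0x0c, 0xea, 0xea]

  t0: 3e 53 7e a3 49 8e 0c ea
  t1: 3e 53 7e 49 8e 0c ea 3e
  t2: 3e 53 7e a3 8e 0c ea ea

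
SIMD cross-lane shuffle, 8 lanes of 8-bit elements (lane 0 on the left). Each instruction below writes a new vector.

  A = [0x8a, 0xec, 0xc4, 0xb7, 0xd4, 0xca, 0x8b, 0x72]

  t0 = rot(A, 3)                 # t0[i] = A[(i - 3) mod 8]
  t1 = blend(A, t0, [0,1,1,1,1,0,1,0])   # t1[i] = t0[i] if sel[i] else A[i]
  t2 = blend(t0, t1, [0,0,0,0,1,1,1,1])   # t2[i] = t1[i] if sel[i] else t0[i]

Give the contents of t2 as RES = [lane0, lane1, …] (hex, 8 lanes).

RES = [0xca, 0x8b, 0x72, 0x8a, 0xec, 0xca, 0xb7, 0x72]

t0 = [0xca, 0x8b, 0x72, 0x8a, 0xec, 0xc4, 0xb7, 0xd4]
t1 = [0x8a, 0x8b, 0x72, 0x8a, 0xec, 0xca, 0xb7, 0x72]
t2 = [0xca, 0x8b, 0x72, 0x8a, 0xec, 0xca, 0xb7, 0x72]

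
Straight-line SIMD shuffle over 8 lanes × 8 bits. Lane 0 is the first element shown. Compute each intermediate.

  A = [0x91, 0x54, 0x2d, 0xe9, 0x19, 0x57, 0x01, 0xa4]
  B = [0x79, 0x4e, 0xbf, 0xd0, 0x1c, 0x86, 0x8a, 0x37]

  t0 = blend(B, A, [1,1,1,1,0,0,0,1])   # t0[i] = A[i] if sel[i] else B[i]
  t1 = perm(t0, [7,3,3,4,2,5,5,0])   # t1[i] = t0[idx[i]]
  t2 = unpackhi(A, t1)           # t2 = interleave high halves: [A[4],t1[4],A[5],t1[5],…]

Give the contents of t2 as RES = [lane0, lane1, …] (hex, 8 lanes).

  t0: 91 54 2d e9 1c 86 8a a4
  t1: a4 e9 e9 1c 2d 86 86 91
  t2: 19 2d 57 86 01 86 a4 91

RES = [ 0x19  0x2d  0x57  0x86  0x01  0x86  0xa4  0x91 ]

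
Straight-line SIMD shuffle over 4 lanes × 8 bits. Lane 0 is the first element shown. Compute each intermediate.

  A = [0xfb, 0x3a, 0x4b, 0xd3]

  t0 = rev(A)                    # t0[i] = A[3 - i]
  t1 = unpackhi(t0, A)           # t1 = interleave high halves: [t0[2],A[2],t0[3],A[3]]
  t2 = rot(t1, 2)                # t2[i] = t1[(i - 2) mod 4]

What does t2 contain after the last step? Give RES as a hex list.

t0 = [0xd3, 0x4b, 0x3a, 0xfb]
t1 = [0x3a, 0x4b, 0xfb, 0xd3]
t2 = [0xfb, 0xd3, 0x3a, 0x4b]

RES = [0xfb, 0xd3, 0x3a, 0x4b]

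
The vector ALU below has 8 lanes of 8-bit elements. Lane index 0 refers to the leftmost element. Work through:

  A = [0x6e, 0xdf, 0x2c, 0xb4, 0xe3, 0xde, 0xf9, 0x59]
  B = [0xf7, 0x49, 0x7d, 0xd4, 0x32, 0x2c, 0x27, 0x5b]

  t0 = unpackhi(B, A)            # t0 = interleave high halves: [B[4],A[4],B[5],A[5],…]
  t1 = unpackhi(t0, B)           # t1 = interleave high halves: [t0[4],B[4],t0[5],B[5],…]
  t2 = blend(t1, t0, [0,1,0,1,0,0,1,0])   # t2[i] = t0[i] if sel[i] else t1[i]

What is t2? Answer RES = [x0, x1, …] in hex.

→ t0 |32|e3|2c|de|27|f9|5b|59|
→ t1 |27|32|f9|2c|5b|27|59|5b|
→ t2 |27|e3|f9|de|5b|27|5b|5b|

RES = [0x27, 0xe3, 0xf9, 0xde, 0x5b, 0x27, 0x5b, 0x5b]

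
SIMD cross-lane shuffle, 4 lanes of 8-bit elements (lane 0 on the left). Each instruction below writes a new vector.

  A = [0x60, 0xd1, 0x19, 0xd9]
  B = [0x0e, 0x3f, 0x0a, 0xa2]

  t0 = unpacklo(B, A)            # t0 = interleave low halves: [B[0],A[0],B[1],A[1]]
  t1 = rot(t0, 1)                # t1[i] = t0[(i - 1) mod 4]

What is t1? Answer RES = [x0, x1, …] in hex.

RES = [0xd1, 0x0e, 0x60, 0x3f]

→ t0 |0e|60|3f|d1|
→ t1 |d1|0e|60|3f|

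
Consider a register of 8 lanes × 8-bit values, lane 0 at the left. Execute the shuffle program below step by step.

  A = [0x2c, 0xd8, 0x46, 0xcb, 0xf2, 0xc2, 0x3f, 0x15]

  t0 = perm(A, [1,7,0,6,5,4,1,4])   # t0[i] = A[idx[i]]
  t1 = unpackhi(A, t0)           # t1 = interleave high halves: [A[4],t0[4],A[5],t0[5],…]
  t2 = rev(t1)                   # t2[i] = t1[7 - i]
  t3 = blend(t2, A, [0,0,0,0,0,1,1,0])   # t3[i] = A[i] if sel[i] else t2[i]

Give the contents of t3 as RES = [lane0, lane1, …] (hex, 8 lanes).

→ t0 |d8|15|2c|3f|c2|f2|d8|f2|
→ t1 |f2|c2|c2|f2|3f|d8|15|f2|
→ t2 |f2|15|d8|3f|f2|c2|c2|f2|
→ t3 |f2|15|d8|3f|f2|c2|3f|f2|

RES = [ 0xf2  0x15  0xd8  0x3f  0xf2  0xc2  0x3f  0xf2 ]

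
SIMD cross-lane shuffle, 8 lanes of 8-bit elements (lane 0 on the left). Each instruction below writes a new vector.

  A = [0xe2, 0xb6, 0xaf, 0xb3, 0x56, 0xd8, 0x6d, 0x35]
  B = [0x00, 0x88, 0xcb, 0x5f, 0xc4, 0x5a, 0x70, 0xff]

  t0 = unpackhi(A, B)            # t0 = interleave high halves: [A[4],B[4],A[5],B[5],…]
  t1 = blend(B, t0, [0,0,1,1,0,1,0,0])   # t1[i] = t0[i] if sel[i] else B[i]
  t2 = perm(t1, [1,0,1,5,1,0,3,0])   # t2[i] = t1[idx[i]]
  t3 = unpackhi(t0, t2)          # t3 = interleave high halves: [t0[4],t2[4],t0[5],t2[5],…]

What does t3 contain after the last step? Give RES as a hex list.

t0 = [0x56, 0xc4, 0xd8, 0x5a, 0x6d, 0x70, 0x35, 0xff]
t1 = [0x00, 0x88, 0xd8, 0x5a, 0xc4, 0x70, 0x70, 0xff]
t2 = [0x88, 0x00, 0x88, 0x70, 0x88, 0x00, 0x5a, 0x00]
t3 = [0x6d, 0x88, 0x70, 0x00, 0x35, 0x5a, 0xff, 0x00]

RES = [0x6d, 0x88, 0x70, 0x00, 0x35, 0x5a, 0xff, 0x00]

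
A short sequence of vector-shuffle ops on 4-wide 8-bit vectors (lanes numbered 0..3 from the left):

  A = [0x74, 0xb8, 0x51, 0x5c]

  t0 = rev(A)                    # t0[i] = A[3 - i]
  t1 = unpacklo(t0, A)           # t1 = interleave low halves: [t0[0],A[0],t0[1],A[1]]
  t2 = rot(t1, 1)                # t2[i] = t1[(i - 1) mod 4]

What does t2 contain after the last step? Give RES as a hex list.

→ t0 |5c|51|b8|74|
→ t1 |5c|74|51|b8|
→ t2 |b8|5c|74|51|

RES = [ 0xb8  0x5c  0x74  0x51 ]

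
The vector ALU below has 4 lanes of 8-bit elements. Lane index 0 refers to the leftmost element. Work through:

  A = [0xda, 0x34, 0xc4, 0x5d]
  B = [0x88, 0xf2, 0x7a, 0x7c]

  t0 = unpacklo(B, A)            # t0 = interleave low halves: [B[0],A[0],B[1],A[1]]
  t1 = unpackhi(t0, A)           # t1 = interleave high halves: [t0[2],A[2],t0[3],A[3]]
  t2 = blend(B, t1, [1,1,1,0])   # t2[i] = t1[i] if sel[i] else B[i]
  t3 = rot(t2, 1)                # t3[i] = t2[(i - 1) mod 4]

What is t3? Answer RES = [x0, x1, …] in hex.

→ t0 |88|da|f2|34|
→ t1 |f2|c4|34|5d|
→ t2 |f2|c4|34|7c|
→ t3 |7c|f2|c4|34|

RES = [ 0x7c  0xf2  0xc4  0x34 ]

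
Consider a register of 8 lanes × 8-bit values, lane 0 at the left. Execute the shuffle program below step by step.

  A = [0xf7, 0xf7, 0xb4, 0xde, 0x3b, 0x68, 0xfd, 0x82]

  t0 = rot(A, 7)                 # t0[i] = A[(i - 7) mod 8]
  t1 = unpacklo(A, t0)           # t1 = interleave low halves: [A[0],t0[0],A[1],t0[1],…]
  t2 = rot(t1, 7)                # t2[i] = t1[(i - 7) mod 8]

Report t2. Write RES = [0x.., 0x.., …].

  t0: f7 b4 de 3b 68 fd 82 f7
  t1: f7 f7 f7 b4 b4 de de 3b
  t2: f7 f7 b4 b4 de de 3b f7

RES = [ 0xf7  0xf7  0xb4  0xb4  0xde  0xde  0x3b  0xf7 ]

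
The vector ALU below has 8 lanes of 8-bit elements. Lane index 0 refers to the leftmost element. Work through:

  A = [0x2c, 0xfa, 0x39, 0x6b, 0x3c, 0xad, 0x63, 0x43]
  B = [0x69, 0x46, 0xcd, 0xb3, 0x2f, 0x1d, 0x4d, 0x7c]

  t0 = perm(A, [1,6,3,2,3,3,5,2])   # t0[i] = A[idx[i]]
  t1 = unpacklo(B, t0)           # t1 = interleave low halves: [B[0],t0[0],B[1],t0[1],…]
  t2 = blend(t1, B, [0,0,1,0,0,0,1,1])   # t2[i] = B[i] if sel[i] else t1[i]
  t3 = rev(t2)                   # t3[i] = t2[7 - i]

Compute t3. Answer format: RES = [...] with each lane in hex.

RES = [ 0x7c  0x4d  0x6b  0xcd  0x63  0xcd  0xfa  0x69 ]

t0 = [0xfa, 0x63, 0x6b, 0x39, 0x6b, 0x6b, 0xad, 0x39]
t1 = [0x69, 0xfa, 0x46, 0x63, 0xcd, 0x6b, 0xb3, 0x39]
t2 = [0x69, 0xfa, 0xcd, 0x63, 0xcd, 0x6b, 0x4d, 0x7c]
t3 = [0x7c, 0x4d, 0x6b, 0xcd, 0x63, 0xcd, 0xfa, 0x69]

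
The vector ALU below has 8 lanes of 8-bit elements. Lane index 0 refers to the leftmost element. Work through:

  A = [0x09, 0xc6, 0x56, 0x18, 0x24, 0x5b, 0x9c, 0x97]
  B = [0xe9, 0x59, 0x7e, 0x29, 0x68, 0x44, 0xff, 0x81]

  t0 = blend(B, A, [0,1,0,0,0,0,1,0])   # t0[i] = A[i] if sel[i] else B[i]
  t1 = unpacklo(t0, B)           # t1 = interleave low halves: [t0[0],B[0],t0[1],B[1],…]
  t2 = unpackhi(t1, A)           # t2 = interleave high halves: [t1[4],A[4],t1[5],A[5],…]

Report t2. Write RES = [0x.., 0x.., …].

  t0: e9 c6 7e 29 68 44 9c 81
  t1: e9 e9 c6 59 7e 7e 29 29
  t2: 7e 24 7e 5b 29 9c 29 97

RES = [0x7e, 0x24, 0x7e, 0x5b, 0x29, 0x9c, 0x29, 0x97]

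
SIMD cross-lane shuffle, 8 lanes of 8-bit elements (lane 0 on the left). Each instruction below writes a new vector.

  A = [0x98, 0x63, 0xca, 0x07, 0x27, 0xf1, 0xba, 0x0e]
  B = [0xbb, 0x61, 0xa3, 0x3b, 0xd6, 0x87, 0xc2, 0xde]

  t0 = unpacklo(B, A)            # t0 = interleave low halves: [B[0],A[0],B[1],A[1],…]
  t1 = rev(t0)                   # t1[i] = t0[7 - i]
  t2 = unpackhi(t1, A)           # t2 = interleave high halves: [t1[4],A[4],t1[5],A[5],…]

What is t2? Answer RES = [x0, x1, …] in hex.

  t0: bb 98 61 63 a3 ca 3b 07
  t1: 07 3b ca a3 63 61 98 bb
  t2: 63 27 61 f1 98 ba bb 0e

RES = [0x63, 0x27, 0x61, 0xf1, 0x98, 0xba, 0xbb, 0x0e]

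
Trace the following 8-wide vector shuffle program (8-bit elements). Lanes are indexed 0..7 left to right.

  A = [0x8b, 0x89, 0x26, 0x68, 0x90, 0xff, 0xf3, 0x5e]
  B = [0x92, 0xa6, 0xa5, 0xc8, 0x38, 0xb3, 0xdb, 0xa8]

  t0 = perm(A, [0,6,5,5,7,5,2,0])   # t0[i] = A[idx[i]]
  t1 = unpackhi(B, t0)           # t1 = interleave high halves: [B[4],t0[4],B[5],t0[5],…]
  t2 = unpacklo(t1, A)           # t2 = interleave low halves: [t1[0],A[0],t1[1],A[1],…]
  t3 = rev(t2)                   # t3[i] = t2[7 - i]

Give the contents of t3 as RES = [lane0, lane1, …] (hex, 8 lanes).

t0 = [0x8b, 0xf3, 0xff, 0xff, 0x5e, 0xff, 0x26, 0x8b]
t1 = [0x38, 0x5e, 0xb3, 0xff, 0xdb, 0x26, 0xa8, 0x8b]
t2 = [0x38, 0x8b, 0x5e, 0x89, 0xb3, 0x26, 0xff, 0x68]
t3 = [0x68, 0xff, 0x26, 0xb3, 0x89, 0x5e, 0x8b, 0x38]

RES = [ 0x68  0xff  0x26  0xb3  0x89  0x5e  0x8b  0x38 ]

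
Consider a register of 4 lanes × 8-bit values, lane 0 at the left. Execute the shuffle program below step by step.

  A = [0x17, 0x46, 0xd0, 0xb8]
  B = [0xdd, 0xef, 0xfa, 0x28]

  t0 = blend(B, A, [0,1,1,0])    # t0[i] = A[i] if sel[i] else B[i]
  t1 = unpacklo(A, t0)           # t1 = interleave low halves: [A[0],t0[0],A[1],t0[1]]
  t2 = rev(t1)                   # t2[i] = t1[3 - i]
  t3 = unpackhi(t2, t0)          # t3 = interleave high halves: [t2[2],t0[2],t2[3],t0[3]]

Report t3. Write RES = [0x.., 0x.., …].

t0 = [0xdd, 0x46, 0xd0, 0x28]
t1 = [0x17, 0xdd, 0x46, 0x46]
t2 = [0x46, 0x46, 0xdd, 0x17]
t3 = [0xdd, 0xd0, 0x17, 0x28]

RES = [ 0xdd  0xd0  0x17  0x28 ]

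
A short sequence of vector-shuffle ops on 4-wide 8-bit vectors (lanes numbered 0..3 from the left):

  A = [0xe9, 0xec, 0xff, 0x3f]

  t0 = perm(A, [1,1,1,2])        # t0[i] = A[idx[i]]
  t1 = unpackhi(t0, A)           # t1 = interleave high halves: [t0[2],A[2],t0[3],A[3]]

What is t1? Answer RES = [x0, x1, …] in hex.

RES = [ 0xec  0xff  0xff  0x3f ]

→ t0 |ec|ec|ec|ff|
→ t1 |ec|ff|ff|3f|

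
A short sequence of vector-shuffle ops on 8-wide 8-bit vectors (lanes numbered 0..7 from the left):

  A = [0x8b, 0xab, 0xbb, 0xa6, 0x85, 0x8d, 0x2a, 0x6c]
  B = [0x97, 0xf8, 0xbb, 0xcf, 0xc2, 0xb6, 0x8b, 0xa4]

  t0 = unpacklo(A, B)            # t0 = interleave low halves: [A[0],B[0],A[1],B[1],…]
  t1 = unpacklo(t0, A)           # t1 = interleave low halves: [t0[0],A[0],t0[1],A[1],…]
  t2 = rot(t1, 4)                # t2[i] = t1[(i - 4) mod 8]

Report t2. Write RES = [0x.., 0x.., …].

RES = [0xab, 0xbb, 0xf8, 0xa6, 0x8b, 0x8b, 0x97, 0xab]

  t0: 8b 97 ab f8 bb bb a6 cf
  t1: 8b 8b 97 ab ab bb f8 a6
  t2: ab bb f8 a6 8b 8b 97 ab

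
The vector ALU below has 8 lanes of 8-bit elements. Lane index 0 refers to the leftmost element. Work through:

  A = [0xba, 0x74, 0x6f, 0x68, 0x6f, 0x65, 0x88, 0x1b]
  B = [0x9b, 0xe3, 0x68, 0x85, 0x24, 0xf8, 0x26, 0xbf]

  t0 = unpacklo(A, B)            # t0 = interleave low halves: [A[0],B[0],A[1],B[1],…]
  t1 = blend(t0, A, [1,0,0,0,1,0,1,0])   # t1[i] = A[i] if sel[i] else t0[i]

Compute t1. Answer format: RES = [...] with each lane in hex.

  t0: ba 9b 74 e3 6f 68 68 85
  t1: ba 9b 74 e3 6f 68 88 85

RES = [0xba, 0x9b, 0x74, 0xe3, 0x6f, 0x68, 0x88, 0x85]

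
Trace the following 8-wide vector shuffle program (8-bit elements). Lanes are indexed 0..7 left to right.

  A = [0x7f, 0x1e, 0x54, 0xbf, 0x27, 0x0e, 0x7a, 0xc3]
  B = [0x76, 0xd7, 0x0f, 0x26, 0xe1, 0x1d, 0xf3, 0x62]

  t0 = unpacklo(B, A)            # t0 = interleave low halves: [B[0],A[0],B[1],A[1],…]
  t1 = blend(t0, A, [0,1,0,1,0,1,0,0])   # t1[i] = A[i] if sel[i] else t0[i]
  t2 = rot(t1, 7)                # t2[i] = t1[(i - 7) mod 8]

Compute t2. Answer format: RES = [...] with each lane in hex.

t0 = [0x76, 0x7f, 0xd7, 0x1e, 0x0f, 0x54, 0x26, 0xbf]
t1 = [0x76, 0x1e, 0xd7, 0xbf, 0x0f, 0x0e, 0x26, 0xbf]
t2 = [0x1e, 0xd7, 0xbf, 0x0f, 0x0e, 0x26, 0xbf, 0x76]

RES = [ 0x1e  0xd7  0xbf  0x0f  0x0e  0x26  0xbf  0x76 ]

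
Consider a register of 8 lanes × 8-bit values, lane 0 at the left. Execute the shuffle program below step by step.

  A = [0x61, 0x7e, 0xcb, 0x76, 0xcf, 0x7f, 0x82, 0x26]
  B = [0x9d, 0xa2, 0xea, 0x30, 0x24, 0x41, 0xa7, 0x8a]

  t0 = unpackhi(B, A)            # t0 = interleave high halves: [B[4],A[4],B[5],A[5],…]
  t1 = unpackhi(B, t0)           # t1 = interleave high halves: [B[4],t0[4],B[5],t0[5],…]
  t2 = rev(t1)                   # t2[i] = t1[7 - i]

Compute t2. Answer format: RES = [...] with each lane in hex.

→ t0 |24|cf|41|7f|a7|82|8a|26|
→ t1 |24|a7|41|82|a7|8a|8a|26|
→ t2 |26|8a|8a|a7|82|41|a7|24|

RES = [0x26, 0x8a, 0x8a, 0xa7, 0x82, 0x41, 0xa7, 0x24]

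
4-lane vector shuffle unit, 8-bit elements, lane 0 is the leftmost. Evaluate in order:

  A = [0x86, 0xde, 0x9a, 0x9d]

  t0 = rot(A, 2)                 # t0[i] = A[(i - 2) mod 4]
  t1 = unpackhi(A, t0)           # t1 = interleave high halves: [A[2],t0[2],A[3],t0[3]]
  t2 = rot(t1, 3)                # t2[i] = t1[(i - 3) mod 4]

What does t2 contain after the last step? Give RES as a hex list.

→ t0 |9a|9d|86|de|
→ t1 |9a|86|9d|de|
→ t2 |86|9d|de|9a|

RES = [0x86, 0x9d, 0xde, 0x9a]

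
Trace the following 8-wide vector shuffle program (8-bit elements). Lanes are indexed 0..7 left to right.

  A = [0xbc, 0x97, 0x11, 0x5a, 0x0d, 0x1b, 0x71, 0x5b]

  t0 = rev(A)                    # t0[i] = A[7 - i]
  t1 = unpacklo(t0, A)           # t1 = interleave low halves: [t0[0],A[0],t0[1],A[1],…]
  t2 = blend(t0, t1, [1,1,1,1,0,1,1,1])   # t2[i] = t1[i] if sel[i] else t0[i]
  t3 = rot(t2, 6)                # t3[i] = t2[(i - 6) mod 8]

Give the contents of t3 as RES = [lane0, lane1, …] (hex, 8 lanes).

RES = [0x71, 0x97, 0x5a, 0x11, 0x0d, 0x5a, 0x5b, 0xbc]

t0 = [0x5b, 0x71, 0x1b, 0x0d, 0x5a, 0x11, 0x97, 0xbc]
t1 = [0x5b, 0xbc, 0x71, 0x97, 0x1b, 0x11, 0x0d, 0x5a]
t2 = [0x5b, 0xbc, 0x71, 0x97, 0x5a, 0x11, 0x0d, 0x5a]
t3 = [0x71, 0x97, 0x5a, 0x11, 0x0d, 0x5a, 0x5b, 0xbc]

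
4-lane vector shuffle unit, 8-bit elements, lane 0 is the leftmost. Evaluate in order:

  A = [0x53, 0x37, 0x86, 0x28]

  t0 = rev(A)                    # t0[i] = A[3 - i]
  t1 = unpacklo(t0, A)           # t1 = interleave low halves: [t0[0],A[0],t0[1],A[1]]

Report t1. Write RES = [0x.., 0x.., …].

RES = [0x28, 0x53, 0x86, 0x37]

→ t0 |28|86|37|53|
→ t1 |28|53|86|37|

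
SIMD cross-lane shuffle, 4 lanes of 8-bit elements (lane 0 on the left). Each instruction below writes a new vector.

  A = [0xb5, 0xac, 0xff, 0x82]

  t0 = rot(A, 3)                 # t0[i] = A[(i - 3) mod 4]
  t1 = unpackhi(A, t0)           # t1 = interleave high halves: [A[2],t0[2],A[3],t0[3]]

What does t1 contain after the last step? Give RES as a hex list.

t0 = [0xac, 0xff, 0x82, 0xb5]
t1 = [0xff, 0x82, 0x82, 0xb5]

RES = [ 0xff  0x82  0x82  0xb5 ]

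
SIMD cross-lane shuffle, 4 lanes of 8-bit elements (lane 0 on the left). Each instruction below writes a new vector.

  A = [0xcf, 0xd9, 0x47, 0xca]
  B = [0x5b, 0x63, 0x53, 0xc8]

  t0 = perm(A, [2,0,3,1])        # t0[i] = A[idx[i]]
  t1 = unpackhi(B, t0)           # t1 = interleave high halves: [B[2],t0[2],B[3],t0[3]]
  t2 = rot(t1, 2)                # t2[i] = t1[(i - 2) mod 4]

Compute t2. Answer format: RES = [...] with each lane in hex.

→ t0 |47|cf|ca|d9|
→ t1 |53|ca|c8|d9|
→ t2 |c8|d9|53|ca|

RES = [0xc8, 0xd9, 0x53, 0xca]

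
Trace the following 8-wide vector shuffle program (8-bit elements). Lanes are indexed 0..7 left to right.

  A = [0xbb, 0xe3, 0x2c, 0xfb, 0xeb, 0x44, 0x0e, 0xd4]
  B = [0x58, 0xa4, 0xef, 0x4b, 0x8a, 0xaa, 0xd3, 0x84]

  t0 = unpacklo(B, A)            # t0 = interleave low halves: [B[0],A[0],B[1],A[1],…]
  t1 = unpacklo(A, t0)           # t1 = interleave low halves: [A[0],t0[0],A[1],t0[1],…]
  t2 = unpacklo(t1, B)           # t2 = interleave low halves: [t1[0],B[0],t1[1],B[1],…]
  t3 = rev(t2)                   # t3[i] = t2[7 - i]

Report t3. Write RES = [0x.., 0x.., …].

RES = [0x4b, 0xbb, 0xef, 0xe3, 0xa4, 0x58, 0x58, 0xbb]

→ t0 |58|bb|a4|e3|ef|2c|4b|fb|
→ t1 |bb|58|e3|bb|2c|a4|fb|e3|
→ t2 |bb|58|58|a4|e3|ef|bb|4b|
→ t3 |4b|bb|ef|e3|a4|58|58|bb|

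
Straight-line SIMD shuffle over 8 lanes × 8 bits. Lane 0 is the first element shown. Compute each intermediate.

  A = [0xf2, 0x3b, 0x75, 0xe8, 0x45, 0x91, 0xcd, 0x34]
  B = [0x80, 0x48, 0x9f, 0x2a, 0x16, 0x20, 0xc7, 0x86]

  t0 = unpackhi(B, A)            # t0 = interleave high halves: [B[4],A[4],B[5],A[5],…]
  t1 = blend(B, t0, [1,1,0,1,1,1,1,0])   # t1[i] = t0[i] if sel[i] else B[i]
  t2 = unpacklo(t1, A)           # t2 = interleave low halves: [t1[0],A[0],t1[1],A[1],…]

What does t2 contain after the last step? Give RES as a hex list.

  t0: 16 45 20 91 c7 cd 86 34
  t1: 16 45 9f 91 c7 cd 86 86
  t2: 16 f2 45 3b 9f 75 91 e8

RES = [0x16, 0xf2, 0x45, 0x3b, 0x9f, 0x75, 0x91, 0xe8]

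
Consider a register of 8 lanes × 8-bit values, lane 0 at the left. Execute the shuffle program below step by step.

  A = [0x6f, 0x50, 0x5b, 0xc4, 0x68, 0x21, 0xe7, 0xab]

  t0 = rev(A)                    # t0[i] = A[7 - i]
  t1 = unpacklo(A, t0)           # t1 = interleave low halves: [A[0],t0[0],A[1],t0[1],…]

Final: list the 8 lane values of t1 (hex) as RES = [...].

  t0: ab e7 21 68 c4 5b 50 6f
  t1: 6f ab 50 e7 5b 21 c4 68

RES = [0x6f, 0xab, 0x50, 0xe7, 0x5b, 0x21, 0xc4, 0x68]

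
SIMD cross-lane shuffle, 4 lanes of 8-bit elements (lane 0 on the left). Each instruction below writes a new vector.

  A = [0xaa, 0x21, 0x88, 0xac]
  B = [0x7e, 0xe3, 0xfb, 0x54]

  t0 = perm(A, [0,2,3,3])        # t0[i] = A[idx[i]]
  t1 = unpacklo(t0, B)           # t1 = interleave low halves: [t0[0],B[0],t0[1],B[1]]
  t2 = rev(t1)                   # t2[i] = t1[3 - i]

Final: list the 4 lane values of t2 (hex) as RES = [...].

RES = [ 0xe3  0x88  0x7e  0xaa ]

  t0: aa 88 ac ac
  t1: aa 7e 88 e3
  t2: e3 88 7e aa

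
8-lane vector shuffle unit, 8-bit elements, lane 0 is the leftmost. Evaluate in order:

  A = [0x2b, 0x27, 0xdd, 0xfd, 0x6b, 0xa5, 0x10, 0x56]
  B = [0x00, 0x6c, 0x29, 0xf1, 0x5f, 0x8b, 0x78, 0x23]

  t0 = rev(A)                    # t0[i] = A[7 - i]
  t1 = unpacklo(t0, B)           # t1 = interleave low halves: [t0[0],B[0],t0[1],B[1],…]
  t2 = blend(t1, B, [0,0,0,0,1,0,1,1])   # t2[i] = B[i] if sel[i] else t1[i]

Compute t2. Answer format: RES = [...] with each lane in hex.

RES = [0x56, 0x00, 0x10, 0x6c, 0x5f, 0x29, 0x78, 0x23]

→ t0 |56|10|a5|6b|fd|dd|27|2b|
→ t1 |56|00|10|6c|a5|29|6b|f1|
→ t2 |56|00|10|6c|5f|29|78|23|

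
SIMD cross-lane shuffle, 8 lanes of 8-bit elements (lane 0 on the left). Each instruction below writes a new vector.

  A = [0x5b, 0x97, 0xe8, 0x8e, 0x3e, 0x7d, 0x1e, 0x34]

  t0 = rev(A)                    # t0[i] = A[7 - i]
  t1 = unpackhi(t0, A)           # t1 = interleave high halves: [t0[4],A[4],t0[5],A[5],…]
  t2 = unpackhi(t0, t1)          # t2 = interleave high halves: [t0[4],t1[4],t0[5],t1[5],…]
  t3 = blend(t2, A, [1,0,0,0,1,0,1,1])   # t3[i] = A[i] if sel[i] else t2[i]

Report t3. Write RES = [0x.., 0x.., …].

RES = [0x5b, 0x97, 0xe8, 0x1e, 0x3e, 0x5b, 0x1e, 0x34]

  t0: 34 1e 7d 3e 8e e8 97 5b
  t1: 8e 3e e8 7d 97 1e 5b 34
  t2: 8e 97 e8 1e 97 5b 5b 34
  t3: 5b 97 e8 1e 3e 5b 1e 34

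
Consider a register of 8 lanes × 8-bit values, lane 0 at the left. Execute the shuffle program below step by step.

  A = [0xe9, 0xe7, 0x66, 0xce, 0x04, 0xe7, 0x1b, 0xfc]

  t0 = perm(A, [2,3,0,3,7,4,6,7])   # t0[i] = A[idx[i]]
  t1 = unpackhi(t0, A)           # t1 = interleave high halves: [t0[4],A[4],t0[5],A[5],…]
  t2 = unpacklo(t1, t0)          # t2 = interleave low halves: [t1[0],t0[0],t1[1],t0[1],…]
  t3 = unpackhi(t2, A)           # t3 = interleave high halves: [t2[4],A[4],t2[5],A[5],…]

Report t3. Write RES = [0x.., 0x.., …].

  t0: 66 ce e9 ce fc 04 1b fc
  t1: fc 04 04 e7 1b 1b fc fc
  t2: fc 66 04 ce 04 e9 e7 ce
  t3: 04 04 e9 e7 e7 1b ce fc

RES = [ 0x04  0x04  0xe9  0xe7  0xe7  0x1b  0xce  0xfc ]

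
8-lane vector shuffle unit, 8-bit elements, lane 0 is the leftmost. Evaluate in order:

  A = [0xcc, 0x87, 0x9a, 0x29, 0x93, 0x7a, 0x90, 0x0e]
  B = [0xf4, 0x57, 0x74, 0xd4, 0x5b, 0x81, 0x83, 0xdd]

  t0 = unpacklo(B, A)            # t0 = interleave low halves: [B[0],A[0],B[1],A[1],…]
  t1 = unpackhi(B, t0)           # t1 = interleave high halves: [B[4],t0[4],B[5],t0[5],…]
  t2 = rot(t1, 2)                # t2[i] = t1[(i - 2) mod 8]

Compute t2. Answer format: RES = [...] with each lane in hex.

RES = [0xdd, 0x29, 0x5b, 0x74, 0x81, 0x9a, 0x83, 0xd4]

  t0: f4 cc 57 87 74 9a d4 29
  t1: 5b 74 81 9a 83 d4 dd 29
  t2: dd 29 5b 74 81 9a 83 d4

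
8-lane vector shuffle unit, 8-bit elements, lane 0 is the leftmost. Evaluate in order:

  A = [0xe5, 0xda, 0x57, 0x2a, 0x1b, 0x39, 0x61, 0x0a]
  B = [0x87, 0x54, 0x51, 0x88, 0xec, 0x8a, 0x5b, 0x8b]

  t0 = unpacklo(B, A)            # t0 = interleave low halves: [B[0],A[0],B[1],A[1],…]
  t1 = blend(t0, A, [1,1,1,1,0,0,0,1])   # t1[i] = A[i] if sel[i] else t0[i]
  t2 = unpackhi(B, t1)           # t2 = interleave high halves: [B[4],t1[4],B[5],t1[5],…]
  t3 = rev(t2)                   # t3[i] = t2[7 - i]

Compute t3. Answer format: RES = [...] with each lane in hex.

  t0: 87 e5 54 da 51 57 88 2a
  t1: e5 da 57 2a 51 57 88 0a
  t2: ec 51 8a 57 5b 88 8b 0a
  t3: 0a 8b 88 5b 57 8a 51 ec

RES = [0x0a, 0x8b, 0x88, 0x5b, 0x57, 0x8a, 0x51, 0xec]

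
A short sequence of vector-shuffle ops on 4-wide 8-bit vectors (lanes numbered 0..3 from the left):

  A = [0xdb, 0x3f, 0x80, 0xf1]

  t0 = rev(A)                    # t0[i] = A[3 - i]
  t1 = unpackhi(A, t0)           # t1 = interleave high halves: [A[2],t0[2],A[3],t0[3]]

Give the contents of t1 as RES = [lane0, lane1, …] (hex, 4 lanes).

RES = [ 0x80  0x3f  0xf1  0xdb ]

→ t0 |f1|80|3f|db|
→ t1 |80|3f|f1|db|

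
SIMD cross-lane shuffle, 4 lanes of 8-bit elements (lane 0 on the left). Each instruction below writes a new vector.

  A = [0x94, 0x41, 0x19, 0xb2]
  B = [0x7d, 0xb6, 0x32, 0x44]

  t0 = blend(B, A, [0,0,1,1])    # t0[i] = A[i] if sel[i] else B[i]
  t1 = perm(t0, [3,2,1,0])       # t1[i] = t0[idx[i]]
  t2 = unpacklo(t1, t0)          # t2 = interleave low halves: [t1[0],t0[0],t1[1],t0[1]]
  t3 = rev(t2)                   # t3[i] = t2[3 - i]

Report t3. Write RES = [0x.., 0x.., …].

RES = [ 0xb6  0x19  0x7d  0xb2 ]

  t0: 7d b6 19 b2
  t1: b2 19 b6 7d
  t2: b2 7d 19 b6
  t3: b6 19 7d b2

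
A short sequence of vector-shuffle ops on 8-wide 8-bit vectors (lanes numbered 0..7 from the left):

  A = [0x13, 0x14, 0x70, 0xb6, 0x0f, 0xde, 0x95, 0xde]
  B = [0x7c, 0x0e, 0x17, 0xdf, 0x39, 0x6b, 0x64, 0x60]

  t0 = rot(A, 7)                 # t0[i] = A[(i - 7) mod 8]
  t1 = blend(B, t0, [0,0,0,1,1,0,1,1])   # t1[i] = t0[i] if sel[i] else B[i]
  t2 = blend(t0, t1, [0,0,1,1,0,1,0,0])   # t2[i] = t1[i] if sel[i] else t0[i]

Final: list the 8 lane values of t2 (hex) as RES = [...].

RES = [0x14, 0x70, 0x17, 0x0f, 0xde, 0x6b, 0xde, 0x13]

t0 = [0x14, 0x70, 0xb6, 0x0f, 0xde, 0x95, 0xde, 0x13]
t1 = [0x7c, 0x0e, 0x17, 0x0f, 0xde, 0x6b, 0xde, 0x13]
t2 = [0x14, 0x70, 0x17, 0x0f, 0xde, 0x6b, 0xde, 0x13]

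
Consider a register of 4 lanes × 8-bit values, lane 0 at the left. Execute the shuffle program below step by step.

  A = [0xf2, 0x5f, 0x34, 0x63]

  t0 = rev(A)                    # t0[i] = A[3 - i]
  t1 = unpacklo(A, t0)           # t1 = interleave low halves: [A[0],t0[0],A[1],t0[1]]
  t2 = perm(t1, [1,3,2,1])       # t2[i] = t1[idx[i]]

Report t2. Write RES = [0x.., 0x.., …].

RES = [0x63, 0x34, 0x5f, 0x63]

  t0: 63 34 5f f2
  t1: f2 63 5f 34
  t2: 63 34 5f 63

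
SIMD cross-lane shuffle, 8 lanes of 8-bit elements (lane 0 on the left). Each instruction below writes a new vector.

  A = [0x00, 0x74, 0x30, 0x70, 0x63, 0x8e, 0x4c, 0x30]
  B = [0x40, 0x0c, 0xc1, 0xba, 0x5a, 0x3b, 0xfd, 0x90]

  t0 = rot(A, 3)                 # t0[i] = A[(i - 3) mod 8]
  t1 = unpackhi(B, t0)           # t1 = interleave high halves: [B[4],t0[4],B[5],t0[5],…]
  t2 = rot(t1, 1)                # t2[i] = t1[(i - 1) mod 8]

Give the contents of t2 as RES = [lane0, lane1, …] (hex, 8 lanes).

t0 = [0x8e, 0x4c, 0x30, 0x00, 0x74, 0x30, 0x70, 0x63]
t1 = [0x5a, 0x74, 0x3b, 0x30, 0xfd, 0x70, 0x90, 0x63]
t2 = [0x63, 0x5a, 0x74, 0x3b, 0x30, 0xfd, 0x70, 0x90]

RES = [ 0x63  0x5a  0x74  0x3b  0x30  0xfd  0x70  0x90 ]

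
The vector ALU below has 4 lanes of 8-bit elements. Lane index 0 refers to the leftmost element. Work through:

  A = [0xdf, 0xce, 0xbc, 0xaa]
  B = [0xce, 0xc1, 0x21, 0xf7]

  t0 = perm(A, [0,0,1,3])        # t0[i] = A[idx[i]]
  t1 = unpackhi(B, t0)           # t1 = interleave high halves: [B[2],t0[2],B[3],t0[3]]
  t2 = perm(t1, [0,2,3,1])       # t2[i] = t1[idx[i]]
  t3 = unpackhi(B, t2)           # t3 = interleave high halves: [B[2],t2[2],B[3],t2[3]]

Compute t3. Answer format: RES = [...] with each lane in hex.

→ t0 |df|df|ce|aa|
→ t1 |21|ce|f7|aa|
→ t2 |21|f7|aa|ce|
→ t3 |21|aa|f7|ce|

RES = [0x21, 0xaa, 0xf7, 0xce]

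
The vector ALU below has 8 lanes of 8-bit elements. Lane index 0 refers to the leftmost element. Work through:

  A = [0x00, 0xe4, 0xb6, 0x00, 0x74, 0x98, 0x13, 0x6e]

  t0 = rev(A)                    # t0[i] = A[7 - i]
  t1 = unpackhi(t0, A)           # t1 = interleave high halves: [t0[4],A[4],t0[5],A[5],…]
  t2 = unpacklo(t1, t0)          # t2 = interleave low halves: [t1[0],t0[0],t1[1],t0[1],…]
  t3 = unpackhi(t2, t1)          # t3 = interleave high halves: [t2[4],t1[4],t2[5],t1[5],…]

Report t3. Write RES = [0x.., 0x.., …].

RES = [0xb6, 0xe4, 0x98, 0x13, 0x98, 0x00, 0x74, 0x6e]

→ t0 |6e|13|98|74|00|b6|e4|00|
→ t1 |00|74|b6|98|e4|13|00|6e|
→ t2 |00|6e|74|13|b6|98|98|74|
→ t3 |b6|e4|98|13|98|00|74|6e|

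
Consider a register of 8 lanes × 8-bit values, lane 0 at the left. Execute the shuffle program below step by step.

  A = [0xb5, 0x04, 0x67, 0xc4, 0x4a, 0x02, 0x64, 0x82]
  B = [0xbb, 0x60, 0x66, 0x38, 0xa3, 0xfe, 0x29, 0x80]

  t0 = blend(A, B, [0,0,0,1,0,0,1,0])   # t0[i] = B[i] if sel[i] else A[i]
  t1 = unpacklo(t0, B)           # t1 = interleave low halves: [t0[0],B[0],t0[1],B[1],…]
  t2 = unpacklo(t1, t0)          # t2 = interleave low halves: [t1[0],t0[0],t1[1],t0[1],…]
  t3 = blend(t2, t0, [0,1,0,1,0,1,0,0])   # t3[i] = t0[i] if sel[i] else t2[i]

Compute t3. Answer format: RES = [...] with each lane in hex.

RES = [0xb5, 0x04, 0xbb, 0x38, 0x04, 0x02, 0x60, 0x38]

  t0: b5 04 67 38 4a 02 29 82
  t1: b5 bb 04 60 67 66 38 38
  t2: b5 b5 bb 04 04 67 60 38
  t3: b5 04 bb 38 04 02 60 38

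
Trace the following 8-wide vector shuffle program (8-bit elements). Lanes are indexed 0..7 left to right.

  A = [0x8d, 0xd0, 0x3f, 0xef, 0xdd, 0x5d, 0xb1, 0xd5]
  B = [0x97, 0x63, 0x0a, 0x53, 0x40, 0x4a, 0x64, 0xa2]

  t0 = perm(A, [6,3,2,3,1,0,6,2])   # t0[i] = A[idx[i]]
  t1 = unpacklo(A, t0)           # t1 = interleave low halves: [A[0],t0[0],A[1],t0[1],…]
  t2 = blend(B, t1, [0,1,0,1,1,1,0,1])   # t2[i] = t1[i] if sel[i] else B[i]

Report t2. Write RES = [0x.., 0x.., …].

RES = [0x97, 0xb1, 0x0a, 0xef, 0x3f, 0x3f, 0x64, 0xef]

t0 = [0xb1, 0xef, 0x3f, 0xef, 0xd0, 0x8d, 0xb1, 0x3f]
t1 = [0x8d, 0xb1, 0xd0, 0xef, 0x3f, 0x3f, 0xef, 0xef]
t2 = [0x97, 0xb1, 0x0a, 0xef, 0x3f, 0x3f, 0x64, 0xef]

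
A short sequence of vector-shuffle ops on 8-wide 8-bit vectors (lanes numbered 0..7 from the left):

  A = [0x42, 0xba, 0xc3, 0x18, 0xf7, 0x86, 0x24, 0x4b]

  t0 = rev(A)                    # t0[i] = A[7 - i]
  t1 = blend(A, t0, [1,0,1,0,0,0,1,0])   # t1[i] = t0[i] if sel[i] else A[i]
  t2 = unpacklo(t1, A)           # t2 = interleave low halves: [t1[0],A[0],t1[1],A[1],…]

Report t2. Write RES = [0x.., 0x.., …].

RES = [0x4b, 0x42, 0xba, 0xba, 0x86, 0xc3, 0x18, 0x18]

  t0: 4b 24 86 f7 18 c3 ba 42
  t1: 4b ba 86 18 f7 86 ba 4b
  t2: 4b 42 ba ba 86 c3 18 18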